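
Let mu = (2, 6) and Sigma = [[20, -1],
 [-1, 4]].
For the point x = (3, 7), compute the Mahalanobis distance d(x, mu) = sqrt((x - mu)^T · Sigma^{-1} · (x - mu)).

Step 1 — centre the observation: (x - mu) = (1, 1).

Step 2 — invert Sigma. det(Sigma) = 20·4 - (-1)² = 79.
  Sigma^{-1} = (1/det) · [[d, -b], [-b, a]] = [[0.0506, 0.0127],
 [0.0127, 0.2532]].

Step 3 — form the quadratic (x - mu)^T · Sigma^{-1} · (x - mu):
  Sigma^{-1} · (x - mu) = (0.0633, 0.2658).
  (x - mu)^T · [Sigma^{-1} · (x - mu)] = (1)·(0.0633) + (1)·(0.2658) = 0.3291.

Step 4 — take square root: d = √(0.3291) ≈ 0.5737.

d(x, mu) = √(0.3291) ≈ 0.5737


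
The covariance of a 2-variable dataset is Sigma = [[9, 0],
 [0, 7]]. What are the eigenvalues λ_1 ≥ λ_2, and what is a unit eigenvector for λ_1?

Step 1 — characteristic polynomial of 2×2 Sigma:
  det(Sigma - λI) = λ² - trace · λ + det = 0.
  trace = 9 + 7 = 16, det = 9·7 - (0)² = 63.
Step 2 — discriminant:
  Δ = trace² - 4·det = 256 - 252 = 4.
Step 3 — eigenvalues:
  λ = (trace ± √Δ)/2 = (16 ± 2)/2,
  λ_1 = 9,  λ_2 = 7.

Step 4 — unit eigenvector for λ_1: Sigma is diagonal, so its eigenvectors are the coordinate axes. λ_1 = 9 is the diagonal entry on the first coordinate axis, hence
  v_1 = (1, 0) (||v_1|| = 1).

λ_1 = 9,  λ_2 = 7;  v_1 ≈ (1, 0)


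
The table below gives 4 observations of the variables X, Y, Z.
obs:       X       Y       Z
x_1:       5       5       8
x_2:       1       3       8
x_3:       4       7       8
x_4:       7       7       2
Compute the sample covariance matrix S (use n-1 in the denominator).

Step 1 — column means:
  mean(X) = (5 + 1 + 4 + 7) / 4 = 17/4 = 4.25
  mean(Y) = (5 + 3 + 7 + 7) / 4 = 22/4 = 5.5
  mean(Z) = (8 + 8 + 8 + 2) / 4 = 26/4 = 6.5

Step 2 — sample covariance S[i,j] = (1/(n-1)) · Σ_k (x_{k,i} - mean_i) · (x_{k,j} - mean_j), with n-1 = 3.
  S[X,X] = ((0.75)·(0.75) + (-3.25)·(-3.25) + (-0.25)·(-0.25) + (2.75)·(2.75)) / 3 = 18.75/3 = 6.25
  S[X,Y] = ((0.75)·(-0.5) + (-3.25)·(-2.5) + (-0.25)·(1.5) + (2.75)·(1.5)) / 3 = 11.5/3 = 3.8333
  S[X,Z] = ((0.75)·(1.5) + (-3.25)·(1.5) + (-0.25)·(1.5) + (2.75)·(-4.5)) / 3 = -16.5/3 = -5.5
  S[Y,Y] = ((-0.5)·(-0.5) + (-2.5)·(-2.5) + (1.5)·(1.5) + (1.5)·(1.5)) / 3 = 11/3 = 3.6667
  S[Y,Z] = ((-0.5)·(1.5) + (-2.5)·(1.5) + (1.5)·(1.5) + (1.5)·(-4.5)) / 3 = -9/3 = -3
  S[Z,Z] = ((1.5)·(1.5) + (1.5)·(1.5) + (1.5)·(1.5) + (-4.5)·(-4.5)) / 3 = 27/3 = 9

S is symmetric (S[j,i] = S[i,j]). Assembling:

S = [[6.25, 3.8333, -5.5],
 [3.8333, 3.6667, -3],
 [-5.5, -3, 9]]


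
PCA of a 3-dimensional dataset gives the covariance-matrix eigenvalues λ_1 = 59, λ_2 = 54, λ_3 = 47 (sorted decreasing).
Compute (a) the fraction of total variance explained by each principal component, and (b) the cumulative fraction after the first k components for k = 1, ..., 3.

Step 1 — total variance = trace(Sigma) = Σ λ_i = 59 + 54 + 47 = 160.

Step 2 — fraction explained by component i = λ_i / Σ λ:
  PC1: 59/160 = 0.3688
  PC2: 54/160 = 0.3375
  PC3: 47/160 = 0.2938

Step 3 — cumulative fraction after k components = (λ_1 + ... + λ_k) / Σ λ:
  k = 1: 59/160 = 0.3688
  k = 2: (59 + 54)/160 = 113/160 = 0.7063
  k = 3: (59 + 54 + 47)/160 = 160/160 = 1

Summary (fraction, with percent):

explained: PC1 0.3688 (36.88%), PC2 0.3375 (33.75%), PC3 0.2938 (29.38%);  cumulative: 0.3688, 0.7063, 1


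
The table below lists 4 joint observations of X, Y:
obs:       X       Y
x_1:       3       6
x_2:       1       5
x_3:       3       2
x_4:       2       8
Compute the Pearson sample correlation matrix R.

Step 1 — column means:
  mean(X) = (3 + 1 + 3 + 2) / 4 = 9/4 = 2.25
  mean(Y) = (6 + 5 + 2 + 8) / 4 = 21/4 = 5.25

Step 2 — sample variances and covariances s[i,j] = (1/(n-1)) · Σ_k (x_{k,i} - mean_i) · (x_{k,j} - mean_j), with n-1 = 3:
  s[X,X] = ((0.75)·(0.75) + (-1.25)·(-1.25) + (0.75)·(0.75) + (-0.25)·(-0.25)) / 3 = 2.75/3 = 0.9167
  s[X,Y] = ((0.75)·(0.75) + (-1.25)·(-0.25) + (0.75)·(-3.25) + (-0.25)·(2.75)) / 3 = -2.25/3 = -0.75
  s[Y,Y] = ((0.75)·(0.75) + (-0.25)·(-0.25) + (-3.25)·(-3.25) + (2.75)·(2.75)) / 3 = 18.75/3 = 6.25
  Sample standard deviations s_i = √(s[i,i]):
  s(X) = √(0.9167) = 0.9574
  s(Y) = √(6.25) = 2.5

Step 3 — r_{ij} = s_{ij} / (s_i · s_j):
  r[X,X] = 1 (diagonal).
  r[X,Y] = -0.75 / (0.9574 · 2.5) = -0.75 / 2.3936 = -0.3133
  r[Y,Y] = 1 (diagonal).

R is symmetric with unit diagonal. Assembling:

R = [[1, -0.3133],
 [-0.3133, 1]]


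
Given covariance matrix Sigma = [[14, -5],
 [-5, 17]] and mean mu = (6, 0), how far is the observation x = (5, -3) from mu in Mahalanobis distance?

Step 1 — centre the observation: (x - mu) = (-1, -3).

Step 2 — invert Sigma. det(Sigma) = 14·17 - (-5)² = 213.
  Sigma^{-1} = (1/det) · [[d, -b], [-b, a]] = [[0.0798, 0.0235],
 [0.0235, 0.0657]].

Step 3 — form the quadratic (x - mu)^T · Sigma^{-1} · (x - mu):
  Sigma^{-1} · (x - mu) = (-0.1502, -0.2207).
  (x - mu)^T · [Sigma^{-1} · (x - mu)] = (-1)·(-0.1502) + (-3)·(-0.2207) = 0.8122.

Step 4 — take square root: d = √(0.8122) ≈ 0.9012.

d(x, mu) = √(0.8122) ≈ 0.9012


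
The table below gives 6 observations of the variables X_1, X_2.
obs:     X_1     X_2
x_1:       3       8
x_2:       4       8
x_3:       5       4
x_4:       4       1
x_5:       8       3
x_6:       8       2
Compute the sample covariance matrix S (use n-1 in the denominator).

Step 1 — column means:
  mean(X_1) = (3 + 4 + 5 + 4 + 8 + 8) / 6 = 32/6 = 5.3333
  mean(X_2) = (8 + 8 + 4 + 1 + 3 + 2) / 6 = 26/6 = 4.3333

Step 2 — sample covariance S[i,j] = (1/(n-1)) · Σ_k (x_{k,i} - mean_i) · (x_{k,j} - mean_j), with n-1 = 5.
  S[X_1,X_1] = ((-2.3333)·(-2.3333) + (-1.3333)·(-1.3333) + (-0.3333)·(-0.3333) + (-1.3333)·(-1.3333) + (2.6667)·(2.6667) + (2.6667)·(2.6667)) / 5 = 23.3333/5 = 4.6667
  S[X_1,X_2] = ((-2.3333)·(3.6667) + (-1.3333)·(3.6667) + (-0.3333)·(-0.3333) + (-1.3333)·(-3.3333) + (2.6667)·(-1.3333) + (2.6667)·(-2.3333)) / 5 = -18.6667/5 = -3.7333
  S[X_2,X_2] = ((3.6667)·(3.6667) + (3.6667)·(3.6667) + (-0.3333)·(-0.3333) + (-3.3333)·(-3.3333) + (-1.3333)·(-1.3333) + (-2.3333)·(-2.3333)) / 5 = 45.3333/5 = 9.0667

S is symmetric (S[j,i] = S[i,j]). Assembling:

S = [[4.6667, -3.7333],
 [-3.7333, 9.0667]]


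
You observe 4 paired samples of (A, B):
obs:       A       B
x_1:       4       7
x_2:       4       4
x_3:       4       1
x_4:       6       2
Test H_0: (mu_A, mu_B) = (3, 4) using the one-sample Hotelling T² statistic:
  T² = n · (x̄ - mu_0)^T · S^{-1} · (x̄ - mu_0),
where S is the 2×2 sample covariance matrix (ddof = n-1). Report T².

Step 1 — sample mean vector:
  mean(A) = (4 + 4 + 4 + 6) / 4 = 18/4 = 4.5
  mean(B) = (7 + 4 + 1 + 2) / 4 = 14/4 = 3.5
  x̄ = (4.5, 3.5),  deviation x̄ - mu_0 = (4.5, 3.5) - (3, 4) = (1.5, -0.5).

Step 2 — sample covariance matrix, S[i,j] = (1/(n-1)) · Σ_k (x_{k,i} - mean_i) · (x_{k,j} - mean_j), divisor n-1 = 3:
  S[A,A] = ((-0.5)·(-0.5) + (-0.5)·(-0.5) + (-0.5)·(-0.5) + (1.5)·(1.5)) / 3 = 3/3 = 1
  S[A,B] = ((-0.5)·(3.5) + (-0.5)·(0.5) + (-0.5)·(-2.5) + (1.5)·(-1.5)) / 3 = -3/3 = -1
  S[B,B] = ((3.5)·(3.5) + (0.5)·(0.5) + (-2.5)·(-2.5) + (-1.5)·(-1.5)) / 3 = 21/3 = 7
  S = [[1, -1],
 [-1, 7]].

Step 3 — invert S. det(S) = 1·7 - (-1)² = 6.
  S^{-1} = (1/det) · [[d, -b], [-b, a]] = [[1.1667, 0.1667],
 [0.1667, 0.1667]].

Step 4 — quadratic form (x̄ - mu_0)^T · S^{-1} · (x̄ - mu_0):
  S^{-1} · (x̄ - mu_0) = (1.6667, 0.1667),
  (x̄ - mu_0)^T · [...] = (1.5)·(1.6667) + (-0.5)·(0.1667) = 2.4167.

Step 5 — scale by n: T² = 4 · 2.4167 = 9.6667.

T² ≈ 9.6667


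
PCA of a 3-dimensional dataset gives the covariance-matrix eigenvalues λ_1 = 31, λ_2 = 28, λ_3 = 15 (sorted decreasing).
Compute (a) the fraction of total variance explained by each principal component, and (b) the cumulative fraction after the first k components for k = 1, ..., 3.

Step 1 — total variance = trace(Sigma) = Σ λ_i = 31 + 28 + 15 = 74.

Step 2 — fraction explained by component i = λ_i / Σ λ:
  PC1: 31/74 = 0.4189
  PC2: 28/74 = 0.3784
  PC3: 15/74 = 0.2027

Step 3 — cumulative fraction after k components = (λ_1 + ... + λ_k) / Σ λ:
  k = 1: 31/74 = 0.4189
  k = 2: (31 + 28)/74 = 59/74 = 0.7973
  k = 3: (31 + 28 + 15)/74 = 74/74 = 1

Summary (fraction, with percent):

explained: PC1 0.4189 (41.89%), PC2 0.3784 (37.84%), PC3 0.2027 (20.27%);  cumulative: 0.4189, 0.7973, 1


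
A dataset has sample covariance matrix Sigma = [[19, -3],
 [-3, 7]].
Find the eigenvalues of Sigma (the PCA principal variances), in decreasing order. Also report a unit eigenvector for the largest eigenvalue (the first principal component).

Step 1 — characteristic polynomial of 2×2 Sigma:
  det(Sigma - λI) = λ² - trace · λ + det = 0.
  trace = 19 + 7 = 26, det = 19·7 - (-3)² = 124.
Step 2 — discriminant:
  Δ = trace² - 4·det = 676 - 496 = 180.
Step 3 — eigenvalues:
  λ = (trace ± √Δ)/2 = (26 ± 13.4164)/2,
  λ_1 = 19.7082,  λ_2 = 6.2918.

Step 4 — unit eigenvector for λ_1: solve (Sigma - λ_1 I)v = 0. First row:
  (19 - 19.7082)·v_x + (-3)·v_y = 0, i.e. (-0.7082)·v_x + (-3)·v_y = 0,
  so v ∝ (b, λ_1 - a) = (-3, 0.7082); multiply by -1 so the first entry is positive: u = (3, -0.7082).
  ||u|| = √((3)² + (-0.7082)²) = √(9.5016) ≈ 3.0825,
  v_1 = u/||u|| ≈ (0.9732, -0.2298) (||v_1|| = 1).

λ_1 = 19.7082,  λ_2 = 6.2918;  v_1 ≈ (0.9732, -0.2298)


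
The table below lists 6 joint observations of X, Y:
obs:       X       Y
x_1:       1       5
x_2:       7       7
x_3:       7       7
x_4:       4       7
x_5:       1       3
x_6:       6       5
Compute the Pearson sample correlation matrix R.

Step 1 — column means:
  mean(X) = (1 + 7 + 7 + 4 + 1 + 6) / 6 = 26/6 = 4.3333
  mean(Y) = (5 + 7 + 7 + 7 + 3 + 5) / 6 = 34/6 = 5.6667

Step 2 — sample variances and covariances s[i,j] = (1/(n-1)) · Σ_k (x_{k,i} - mean_i) · (x_{k,j} - mean_j), with n-1 = 5:
  s[X,X] = ((-3.3333)·(-3.3333) + (2.6667)·(2.6667) + (2.6667)·(2.6667) + (-0.3333)·(-0.3333) + (-3.3333)·(-3.3333) + (1.6667)·(1.6667)) / 5 = 39.3333/5 = 7.8667
  s[X,Y] = ((-3.3333)·(-0.6667) + (2.6667)·(1.3333) + (2.6667)·(1.3333) + (-0.3333)·(1.3333) + (-3.3333)·(-2.6667) + (1.6667)·(-0.6667)) / 5 = 16.6667/5 = 3.3333
  s[Y,Y] = ((-0.6667)·(-0.6667) + (1.3333)·(1.3333) + (1.3333)·(1.3333) + (1.3333)·(1.3333) + (-2.6667)·(-2.6667) + (-0.6667)·(-0.6667)) / 5 = 13.3333/5 = 2.6667
  Sample standard deviations s_i = √(s[i,i]):
  s(X) = √(7.8667) = 2.8048
  s(Y) = √(2.6667) = 1.633

Step 3 — r_{ij} = s_{ij} / (s_i · s_j):
  r[X,X] = 1 (diagonal).
  r[X,Y] = 3.3333 / (2.8048 · 1.633) = 3.3333 / 4.5802 = 0.7278
  r[Y,Y] = 1 (diagonal).

R is symmetric with unit diagonal. Assembling:

R = [[1, 0.7278],
 [0.7278, 1]]


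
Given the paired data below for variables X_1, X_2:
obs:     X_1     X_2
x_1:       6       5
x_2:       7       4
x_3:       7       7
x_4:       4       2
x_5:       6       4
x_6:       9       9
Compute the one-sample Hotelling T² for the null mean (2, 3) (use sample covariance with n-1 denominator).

Step 1 — sample mean vector:
  mean(X_1) = (6 + 7 + 7 + 4 + 6 + 9) / 6 = 39/6 = 6.5
  mean(X_2) = (5 + 4 + 7 + 2 + 4 + 9) / 6 = 31/6 = 5.1667
  x̄ = (6.5, 5.1667),  deviation x̄ - mu_0 = (6.5, 5.1667) - (2, 3) = (4.5, 2.1667).

Step 2 — sample covariance matrix, S[i,j] = (1/(n-1)) · Σ_k (x_{k,i} - mean_i) · (x_{k,j} - mean_j), divisor n-1 = 5:
  S[X_1,X_1] = ((-0.5)·(-0.5) + (0.5)·(0.5) + (0.5)·(0.5) + (-2.5)·(-2.5) + (-0.5)·(-0.5) + (2.5)·(2.5)) / 5 = 13.5/5 = 2.7
  S[X_1,X_2] = ((-0.5)·(-0.1667) + (0.5)·(-1.1667) + (0.5)·(1.8333) + (-2.5)·(-3.1667) + (-0.5)·(-1.1667) + (2.5)·(3.8333)) / 5 = 18.5/5 = 3.7
  S[X_2,X_2] = ((-0.1667)·(-0.1667) + (-1.1667)·(-1.1667) + (1.8333)·(1.8333) + (-3.1667)·(-3.1667) + (-1.1667)·(-1.1667) + (3.8333)·(3.8333)) / 5 = 30.8333/5 = 6.1667
  S = [[2.7, 3.7],
 [3.7, 6.1667]].

Step 3 — invert S. det(S) = 2.7·6.1667 - (3.7)² = 2.96.
  S^{-1} = (1/det) · [[d, -b], [-b, a]] = [[2.0833, -1.25],
 [-1.25, 0.9122]].

Step 4 — quadratic form (x̄ - mu_0)^T · S^{-1} · (x̄ - mu_0):
  S^{-1} · (x̄ - mu_0) = (6.6667, -3.6486),
  (x̄ - mu_0)^T · [...] = (4.5)·(6.6667) + (2.1667)·(-3.6486) = 22.0946.

Step 5 — scale by n: T² = 6 · 22.0946 = 132.5676.

T² ≈ 132.5676


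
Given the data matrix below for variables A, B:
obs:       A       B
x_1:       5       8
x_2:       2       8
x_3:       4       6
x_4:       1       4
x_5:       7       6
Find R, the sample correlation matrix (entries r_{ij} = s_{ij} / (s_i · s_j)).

Step 1 — column means:
  mean(A) = (5 + 2 + 4 + 1 + 7) / 5 = 19/5 = 3.8
  mean(B) = (8 + 8 + 6 + 4 + 6) / 5 = 32/5 = 6.4

Step 2 — sample variances and covariances s[i,j] = (1/(n-1)) · Σ_k (x_{k,i} - mean_i) · (x_{k,j} - mean_j), with n-1 = 4:
  s[A,A] = ((1.2)·(1.2) + (-1.8)·(-1.8) + (0.2)·(0.2) + (-2.8)·(-2.8) + (3.2)·(3.2)) / 4 = 22.8/4 = 5.7
  s[A,B] = ((1.2)·(1.6) + (-1.8)·(1.6) + (0.2)·(-0.4) + (-2.8)·(-2.4) + (3.2)·(-0.4)) / 4 = 4.4/4 = 1.1
  s[B,B] = ((1.6)·(1.6) + (1.6)·(1.6) + (-0.4)·(-0.4) + (-2.4)·(-2.4) + (-0.4)·(-0.4)) / 4 = 11.2/4 = 2.8
  Sample standard deviations s_i = √(s[i,i]):
  s(A) = √(5.7) = 2.3875
  s(B) = √(2.8) = 1.6733

Step 3 — r_{ij} = s_{ij} / (s_i · s_j):
  r[A,A] = 1 (diagonal).
  r[A,B] = 1.1 / (2.3875 · 1.6733) = 1.1 / 3.995 = 0.2753
  r[B,B] = 1 (diagonal).

R is symmetric with unit diagonal. Assembling:

R = [[1, 0.2753],
 [0.2753, 1]]


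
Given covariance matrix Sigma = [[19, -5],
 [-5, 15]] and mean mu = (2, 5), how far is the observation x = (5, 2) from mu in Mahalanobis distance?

Step 1 — centre the observation: (x - mu) = (3, -3).

Step 2 — invert Sigma. det(Sigma) = 19·15 - (-5)² = 260.
  Sigma^{-1} = (1/det) · [[d, -b], [-b, a]] = [[0.0577, 0.0192],
 [0.0192, 0.0731]].

Step 3 — form the quadratic (x - mu)^T · Sigma^{-1} · (x - mu):
  Sigma^{-1} · (x - mu) = (0.1154, -0.1615).
  (x - mu)^T · [Sigma^{-1} · (x - mu)] = (3)·(0.1154) + (-3)·(-0.1615) = 0.8308.

Step 4 — take square root: d = √(0.8308) ≈ 0.9115.

d(x, mu) = √(0.8308) ≈ 0.9115


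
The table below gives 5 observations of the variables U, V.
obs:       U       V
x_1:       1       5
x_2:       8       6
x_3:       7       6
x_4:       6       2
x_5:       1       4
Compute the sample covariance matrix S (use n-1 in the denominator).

Step 1 — column means:
  mean(U) = (1 + 8 + 7 + 6 + 1) / 5 = 23/5 = 4.6
  mean(V) = (5 + 6 + 6 + 2 + 4) / 5 = 23/5 = 4.6

Step 2 — sample covariance S[i,j] = (1/(n-1)) · Σ_k (x_{k,i} - mean_i) · (x_{k,j} - mean_j), with n-1 = 4.
  S[U,U] = ((-3.6)·(-3.6) + (3.4)·(3.4) + (2.4)·(2.4) + (1.4)·(1.4) + (-3.6)·(-3.6)) / 4 = 45.2/4 = 11.3
  S[U,V] = ((-3.6)·(0.4) + (3.4)·(1.4) + (2.4)·(1.4) + (1.4)·(-2.6) + (-3.6)·(-0.6)) / 4 = 5.2/4 = 1.3
  S[V,V] = ((0.4)·(0.4) + (1.4)·(1.4) + (1.4)·(1.4) + (-2.6)·(-2.6) + (-0.6)·(-0.6)) / 4 = 11.2/4 = 2.8

S is symmetric (S[j,i] = S[i,j]). Assembling:

S = [[11.3, 1.3],
 [1.3, 2.8]]


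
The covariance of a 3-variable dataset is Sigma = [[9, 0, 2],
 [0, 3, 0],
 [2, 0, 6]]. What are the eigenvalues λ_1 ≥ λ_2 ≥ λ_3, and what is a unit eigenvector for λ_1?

Step 1 — characteristic polynomial p(λ) = det(λI - Sigma) = λ³ - tr·λ² + c_1·λ - det, where tr = trace, c_1 = sum of the principal 2×2 minors, det = det(Sigma):
  tr = 9 + 3 + 6 = 18,
  c_1 = (9·3 - (0)²) + (9·6 - (2)²) + (3·6 - (0)²) = 27 + 50 + 18 = 95,
  det = 9·(3·6 - (0)²) - (0)·((0)·6 - (0)·(2)) + (2)·((0)·(0) - 3·(2)) = 9·(18) - (0)·(0) + (2)·(-6) = 150.
  So p(λ) = λ³ - 18λ² + 95λ - 150.
Step 2 — look for an integer root (rational root theorem: any rational root is an integer divisor of 150). Testing λ = 3:
  p(3) = 27 - 162 + 285 - 150 = 0  ✓
  Dividing out (λ - 3): p(λ) = (λ - 3)(λ² - 15λ + 50).
Step 3 — remaining eigenvalues from the quadratic λ² - 15λ + 50 = 0:
  Δ = 15² - 4·50 = 225 - 200 = 25,  λ = (15 ± √25)/2 = (15 ± 5)/2 = 10 or 5.
  Sorted: λ_1 = 10,  λ_2 = 5,  λ_3 = 3  (check: sum = 18 = tr ✓).

Step 4 — unit eigenvector for λ_1 = 10: v spans the null space of (Sigma - λ_1 I), whose rows are
  r_1 = (-1, 0, 2),  r_2 = (0, -7, 0),  r_3 = (2, 0, -4).
  v is orthogonal to every row, so take v ∝ r_1 × r_2 = ((0)·(0) - (2)·(-7), (2)·(0) - (-1)·(0), (-1)·(-7) - (0)·(0)) = (14, 0, 7).
  Rescale (divide by 7): u = (2, 0, 1).
  ||u|| = √((2)² + (0)² + (1)²) = √(5) ≈ 2.2361,  v_1 = u/||u|| ≈ (0.8944, 0, 0.4472) (||v_1|| = 1).

λ_1 = 10,  λ_2 = 5,  λ_3 = 3;  v_1 ≈ (0.8944, 0, 0.4472)


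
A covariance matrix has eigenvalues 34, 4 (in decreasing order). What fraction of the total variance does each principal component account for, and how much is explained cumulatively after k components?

Step 1 — total variance = trace(Sigma) = Σ λ_i = 34 + 4 = 38.

Step 2 — fraction explained by component i = λ_i / Σ λ:
  PC1: 34/38 = 0.8947
  PC2: 4/38 = 0.1053

Step 3 — cumulative fraction after k components = (λ_1 + ... + λ_k) / Σ λ:
  k = 1: 34/38 = 0.8947
  k = 2: (34 + 4)/38 = 38/38 = 1

Summary (fraction, with percent):

explained: PC1 0.8947 (89.47%), PC2 0.1053 (10.53%);  cumulative: 0.8947, 1


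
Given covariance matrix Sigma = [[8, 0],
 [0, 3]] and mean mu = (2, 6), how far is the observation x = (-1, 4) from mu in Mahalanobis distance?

Step 1 — centre the observation: (x - mu) = (-3, -2).

Step 2 — invert Sigma. det(Sigma) = 8·3 - (0)² = 24.
  Sigma^{-1} = (1/det) · [[d, -b], [-b, a]] = [[0.125, 0],
 [0, 0.3333]].

Step 3 — form the quadratic (x - mu)^T · Sigma^{-1} · (x - mu):
  Sigma^{-1} · (x - mu) = (-0.375, -0.6667).
  (x - mu)^T · [Sigma^{-1} · (x - mu)] = (-3)·(-0.375) + (-2)·(-0.6667) = 2.4583.

Step 4 — take square root: d = √(2.4583) ≈ 1.5679.

d(x, mu) = √(2.4583) ≈ 1.5679


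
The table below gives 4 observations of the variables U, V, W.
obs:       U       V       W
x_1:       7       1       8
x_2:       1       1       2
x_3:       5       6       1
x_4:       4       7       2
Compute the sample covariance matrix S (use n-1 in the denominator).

Step 1 — column means:
  mean(U) = (7 + 1 + 5 + 4) / 4 = 17/4 = 4.25
  mean(V) = (1 + 1 + 6 + 7) / 4 = 15/4 = 3.75
  mean(W) = (8 + 2 + 1 + 2) / 4 = 13/4 = 3.25

Step 2 — sample covariance S[i,j] = (1/(n-1)) · Σ_k (x_{k,i} - mean_i) · (x_{k,j} - mean_j), with n-1 = 3.
  S[U,U] = ((2.75)·(2.75) + (-3.25)·(-3.25) + (0.75)·(0.75) + (-0.25)·(-0.25)) / 3 = 18.75/3 = 6.25
  S[U,V] = ((2.75)·(-2.75) + (-3.25)·(-2.75) + (0.75)·(2.25) + (-0.25)·(3.25)) / 3 = 2.25/3 = 0.75
  S[U,W] = ((2.75)·(4.75) + (-3.25)·(-1.25) + (0.75)·(-2.25) + (-0.25)·(-1.25)) / 3 = 15.75/3 = 5.25
  S[V,V] = ((-2.75)·(-2.75) + (-2.75)·(-2.75) + (2.25)·(2.25) + (3.25)·(3.25)) / 3 = 30.75/3 = 10.25
  S[V,W] = ((-2.75)·(4.75) + (-2.75)·(-1.25) + (2.25)·(-2.25) + (3.25)·(-1.25)) / 3 = -18.75/3 = -6.25
  S[W,W] = ((4.75)·(4.75) + (-1.25)·(-1.25) + (-2.25)·(-2.25) + (-1.25)·(-1.25)) / 3 = 30.75/3 = 10.25

S is symmetric (S[j,i] = S[i,j]). Assembling:

S = [[6.25, 0.75, 5.25],
 [0.75, 10.25, -6.25],
 [5.25, -6.25, 10.25]]


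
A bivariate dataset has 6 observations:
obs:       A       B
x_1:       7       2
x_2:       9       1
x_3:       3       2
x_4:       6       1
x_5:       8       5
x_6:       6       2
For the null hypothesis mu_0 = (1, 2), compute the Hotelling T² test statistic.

Step 1 — sample mean vector:
  mean(A) = (7 + 9 + 3 + 6 + 8 + 6) / 6 = 39/6 = 6.5
  mean(B) = (2 + 1 + 2 + 1 + 5 + 2) / 6 = 13/6 = 2.1667
  x̄ = (6.5, 2.1667),  deviation x̄ - mu_0 = (6.5, 2.1667) - (1, 2) = (5.5, 0.1667).

Step 2 — sample covariance matrix, S[i,j] = (1/(n-1)) · Σ_k (x_{k,i} - mean_i) · (x_{k,j} - mean_j), divisor n-1 = 5:
  S[A,A] = ((0.5)·(0.5) + (2.5)·(2.5) + (-3.5)·(-3.5) + (-0.5)·(-0.5) + (1.5)·(1.5) + (-0.5)·(-0.5)) / 5 = 21.5/5 = 4.3
  S[A,B] = ((0.5)·(-0.1667) + (2.5)·(-1.1667) + (-3.5)·(-0.1667) + (-0.5)·(-1.1667) + (1.5)·(2.8333) + (-0.5)·(-0.1667)) / 5 = 2.5/5 = 0.5
  S[B,B] = ((-0.1667)·(-0.1667) + (-1.1667)·(-1.1667) + (-0.1667)·(-0.1667) + (-1.1667)·(-1.1667) + (2.8333)·(2.8333) + (-0.1667)·(-0.1667)) / 5 = 10.8333/5 = 2.1667
  S = [[4.3, 0.5],
 [0.5, 2.1667]].

Step 3 — invert S. det(S) = 4.3·2.1667 - (0.5)² = 9.0667.
  S^{-1} = (1/det) · [[d, -b], [-b, a]] = [[0.239, -0.0551],
 [-0.0551, 0.4743]].

Step 4 — quadratic form (x̄ - mu_0)^T · S^{-1} · (x̄ - mu_0):
  S^{-1} · (x̄ - mu_0) = (1.3051, -0.2243),
  (x̄ - mu_0)^T · [...] = (5.5)·(1.3051) + (0.1667)·(-0.2243) = 7.1409.

Step 5 — scale by n: T² = 6 · 7.1409 = 42.8456.

T² ≈ 42.8456


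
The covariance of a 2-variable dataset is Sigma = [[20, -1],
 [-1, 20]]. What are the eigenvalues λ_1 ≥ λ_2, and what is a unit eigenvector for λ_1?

Step 1 — characteristic polynomial of 2×2 Sigma:
  det(Sigma - λI) = λ² - trace · λ + det = 0.
  trace = 20 + 20 = 40, det = 20·20 - (-1)² = 399.
Step 2 — discriminant:
  Δ = trace² - 4·det = 1600 - 1596 = 4.
Step 3 — eigenvalues:
  λ = (trace ± √Δ)/2 = (40 ± 2)/2,
  λ_1 = 21,  λ_2 = 19.

Step 4 — unit eigenvector for λ_1: solve (Sigma - λ_1 I)v = 0. First row:
  (20 - 21)·v_x + (-1)·v_y = 0, i.e. (-1)·v_x + (-1)·v_y = 0,
  so v ∝ (b, λ_1 - a) = (-1, 1); multiply by -1 so the first entry is positive: u = (1, -1).
  ||u|| = √((1)² + (-1)²) = √(2) ≈ 1.4142,
  v_1 = u/||u|| ≈ (0.7071, -0.7071) (||v_1|| = 1).

λ_1 = 21,  λ_2 = 19;  v_1 ≈ (0.7071, -0.7071)


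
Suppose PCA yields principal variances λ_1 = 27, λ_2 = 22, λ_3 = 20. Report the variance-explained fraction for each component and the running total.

Step 1 — total variance = trace(Sigma) = Σ λ_i = 27 + 22 + 20 = 69.

Step 2 — fraction explained by component i = λ_i / Σ λ:
  PC1: 27/69 = 0.3913
  PC2: 22/69 = 0.3188
  PC3: 20/69 = 0.2899

Step 3 — cumulative fraction after k components = (λ_1 + ... + λ_k) / Σ λ:
  k = 1: 27/69 = 0.3913
  k = 2: (27 + 22)/69 = 49/69 = 0.7101
  k = 3: (27 + 22 + 20)/69 = 69/69 = 1

Summary (fraction, with percent):

explained: PC1 0.3913 (39.13%), PC2 0.3188 (31.88%), PC3 0.2899 (28.99%);  cumulative: 0.3913, 0.7101, 1


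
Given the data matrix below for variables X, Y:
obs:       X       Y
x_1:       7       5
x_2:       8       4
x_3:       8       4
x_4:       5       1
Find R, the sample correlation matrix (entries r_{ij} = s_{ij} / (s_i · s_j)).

Step 1 — column means:
  mean(X) = (7 + 8 + 8 + 5) / 4 = 28/4 = 7
  mean(Y) = (5 + 4 + 4 + 1) / 4 = 14/4 = 3.5

Step 2 — sample variances and covariances s[i,j] = (1/(n-1)) · Σ_k (x_{k,i} - mean_i) · (x_{k,j} - mean_j), with n-1 = 3:
  s[X,X] = ((0)·(0) + (1)·(1) + (1)·(1) + (-2)·(-2)) / 3 = 6/3 = 2
  s[X,Y] = ((0)·(1.5) + (1)·(0.5) + (1)·(0.5) + (-2)·(-2.5)) / 3 = 6/3 = 2
  s[Y,Y] = ((1.5)·(1.5) + (0.5)·(0.5) + (0.5)·(0.5) + (-2.5)·(-2.5)) / 3 = 9/3 = 3
  Sample standard deviations s_i = √(s[i,i]):
  s(X) = √(2) = 1.4142
  s(Y) = √(3) = 1.7321

Step 3 — r_{ij} = s_{ij} / (s_i · s_j):
  r[X,X] = 1 (diagonal).
  r[X,Y] = 2 / (1.4142 · 1.7321) = 2 / 2.4495 = 0.8165
  r[Y,Y] = 1 (diagonal).

R is symmetric with unit diagonal. Assembling:

R = [[1, 0.8165],
 [0.8165, 1]]


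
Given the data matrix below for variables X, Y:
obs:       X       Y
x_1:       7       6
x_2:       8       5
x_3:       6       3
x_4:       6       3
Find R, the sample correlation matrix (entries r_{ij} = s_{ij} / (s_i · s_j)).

Step 1 — column means:
  mean(X) = (7 + 8 + 6 + 6) / 4 = 27/4 = 6.75
  mean(Y) = (6 + 5 + 3 + 3) / 4 = 17/4 = 4.25

Step 2 — sample variances and covariances s[i,j] = (1/(n-1)) · Σ_k (x_{k,i} - mean_i) · (x_{k,j} - mean_j), with n-1 = 3:
  s[X,X] = ((0.25)·(0.25) + (1.25)·(1.25) + (-0.75)·(-0.75) + (-0.75)·(-0.75)) / 3 = 2.75/3 = 0.9167
  s[X,Y] = ((0.25)·(1.75) + (1.25)·(0.75) + (-0.75)·(-1.25) + (-0.75)·(-1.25)) / 3 = 3.25/3 = 1.0833
  s[Y,Y] = ((1.75)·(1.75) + (0.75)·(0.75) + (-1.25)·(-1.25) + (-1.25)·(-1.25)) / 3 = 6.75/3 = 2.25
  Sample standard deviations s_i = √(s[i,i]):
  s(X) = √(0.9167) = 0.9574
  s(Y) = √(2.25) = 1.5

Step 3 — r_{ij} = s_{ij} / (s_i · s_j):
  r[X,X] = 1 (diagonal).
  r[X,Y] = 1.0833 / (0.9574 · 1.5) = 1.0833 / 1.4361 = 0.7543
  r[Y,Y] = 1 (diagonal).

R is symmetric with unit diagonal. Assembling:

R = [[1, 0.7543],
 [0.7543, 1]]


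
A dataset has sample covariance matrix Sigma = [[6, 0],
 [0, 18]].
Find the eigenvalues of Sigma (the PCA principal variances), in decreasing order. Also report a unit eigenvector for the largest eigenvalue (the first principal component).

Step 1 — characteristic polynomial of 2×2 Sigma:
  det(Sigma - λI) = λ² - trace · λ + det = 0.
  trace = 6 + 18 = 24, det = 6·18 - (0)² = 108.
Step 2 — discriminant:
  Δ = trace² - 4·det = 576 - 432 = 144.
Step 3 — eigenvalues:
  λ = (trace ± √Δ)/2 = (24 ± 12)/2,
  λ_1 = 18,  λ_2 = 6.

Step 4 — unit eigenvector for λ_1: Sigma is diagonal, so its eigenvectors are the coordinate axes. λ_1 = 18 is the diagonal entry on the second coordinate axis, hence
  v_1 = (0, 1) (||v_1|| = 1).

λ_1 = 18,  λ_2 = 6;  v_1 ≈ (0, 1)


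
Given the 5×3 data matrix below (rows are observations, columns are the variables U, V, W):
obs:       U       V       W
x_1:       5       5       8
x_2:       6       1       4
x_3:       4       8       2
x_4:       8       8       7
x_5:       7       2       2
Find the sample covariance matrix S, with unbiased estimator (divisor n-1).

Step 1 — column means:
  mean(U) = (5 + 6 + 4 + 8 + 7) / 5 = 30/5 = 6
  mean(V) = (5 + 1 + 8 + 8 + 2) / 5 = 24/5 = 4.8
  mean(W) = (8 + 4 + 2 + 7 + 2) / 5 = 23/5 = 4.6

Step 2 — sample covariance S[i,j] = (1/(n-1)) · Σ_k (x_{k,i} - mean_i) · (x_{k,j} - mean_j), with n-1 = 4.
  S[U,U] = ((-1)·(-1) + (0)·(0) + (-2)·(-2) + (2)·(2) + (1)·(1)) / 4 = 10/4 = 2.5
  S[U,V] = ((-1)·(0.2) + (0)·(-3.8) + (-2)·(3.2) + (2)·(3.2) + (1)·(-2.8)) / 4 = -3/4 = -0.75
  S[U,W] = ((-1)·(3.4) + (0)·(-0.6) + (-2)·(-2.6) + (2)·(2.4) + (1)·(-2.6)) / 4 = 4/4 = 1
  S[V,V] = ((0.2)·(0.2) + (-3.8)·(-3.8) + (3.2)·(3.2) + (3.2)·(3.2) + (-2.8)·(-2.8)) / 4 = 42.8/4 = 10.7
  S[V,W] = ((0.2)·(3.4) + (-3.8)·(-0.6) + (3.2)·(-2.6) + (3.2)·(2.4) + (-2.8)·(-2.6)) / 4 = 9.6/4 = 2.4
  S[W,W] = ((3.4)·(3.4) + (-0.6)·(-0.6) + (-2.6)·(-2.6) + (2.4)·(2.4) + (-2.6)·(-2.6)) / 4 = 31.2/4 = 7.8

S is symmetric (S[j,i] = S[i,j]). Assembling:

S = [[2.5, -0.75, 1],
 [-0.75, 10.7, 2.4],
 [1, 2.4, 7.8]]


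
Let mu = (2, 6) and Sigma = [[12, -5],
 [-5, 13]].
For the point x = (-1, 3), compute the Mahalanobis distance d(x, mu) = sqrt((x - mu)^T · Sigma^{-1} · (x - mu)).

Step 1 — centre the observation: (x - mu) = (-3, -3).

Step 2 — invert Sigma. det(Sigma) = 12·13 - (-5)² = 131.
  Sigma^{-1} = (1/det) · [[d, -b], [-b, a]] = [[0.0992, 0.0382],
 [0.0382, 0.0916]].

Step 3 — form the quadratic (x - mu)^T · Sigma^{-1} · (x - mu):
  Sigma^{-1} · (x - mu) = (-0.4122, -0.3893).
  (x - mu)^T · [Sigma^{-1} · (x - mu)] = (-3)·(-0.4122) + (-3)·(-0.3893) = 2.4046.

Step 4 — take square root: d = √(2.4046) ≈ 1.5507.

d(x, mu) = √(2.4046) ≈ 1.5507


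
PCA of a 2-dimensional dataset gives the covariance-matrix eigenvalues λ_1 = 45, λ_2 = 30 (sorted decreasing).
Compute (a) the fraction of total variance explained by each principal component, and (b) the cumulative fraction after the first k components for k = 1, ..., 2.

Step 1 — total variance = trace(Sigma) = Σ λ_i = 45 + 30 = 75.

Step 2 — fraction explained by component i = λ_i / Σ λ:
  PC1: 45/75 = 0.6
  PC2: 30/75 = 0.4

Step 3 — cumulative fraction after k components = (λ_1 + ... + λ_k) / Σ λ:
  k = 1: 45/75 = 0.6
  k = 2: (45 + 30)/75 = 75/75 = 1

Summary (fraction, with percent):

explained: PC1 0.6 (60%), PC2 0.4 (40%);  cumulative: 0.6, 1


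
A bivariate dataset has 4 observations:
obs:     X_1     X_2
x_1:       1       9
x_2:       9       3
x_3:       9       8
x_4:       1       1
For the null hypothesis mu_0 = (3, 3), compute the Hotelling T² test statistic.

Step 1 — sample mean vector:
  mean(X_1) = (1 + 9 + 9 + 1) / 4 = 20/4 = 5
  mean(X_2) = (9 + 3 + 8 + 1) / 4 = 21/4 = 5.25
  x̄ = (5, 5.25),  deviation x̄ - mu_0 = (5, 5.25) - (3, 3) = (2, 2.25).

Step 2 — sample covariance matrix, S[i,j] = (1/(n-1)) · Σ_k (x_{k,i} - mean_i) · (x_{k,j} - mean_j), divisor n-1 = 3:
  S[X_1,X_1] = ((-4)·(-4) + (4)·(4) + (4)·(4) + (-4)·(-4)) / 3 = 64/3 = 21.3333
  S[X_1,X_2] = ((-4)·(3.75) + (4)·(-2.25) + (4)·(2.75) + (-4)·(-4.25)) / 3 = 4/3 = 1.3333
  S[X_2,X_2] = ((3.75)·(3.75) + (-2.25)·(-2.25) + (2.75)·(2.75) + (-4.25)·(-4.25)) / 3 = 44.75/3 = 14.9167
  S = [[21.3333, 1.3333],
 [1.3333, 14.9167]].

Step 3 — invert S. det(S) = 21.3333·14.9167 - (1.3333)² = 316.4444.
  S^{-1} = (1/det) · [[d, -b], [-b, a]] = [[0.0471, -0.0042],
 [-0.0042, 0.0674]].

Step 4 — quadratic form (x̄ - mu_0)^T · S^{-1} · (x̄ - mu_0):
  S^{-1} · (x̄ - mu_0) = (0.0848, 0.1433),
  (x̄ - mu_0)^T · [...] = (2)·(0.0848) + (2.25)·(0.1433) = 0.4919.

Step 5 — scale by n: T² = 4 · 0.4919 = 1.9677.

T² ≈ 1.9677


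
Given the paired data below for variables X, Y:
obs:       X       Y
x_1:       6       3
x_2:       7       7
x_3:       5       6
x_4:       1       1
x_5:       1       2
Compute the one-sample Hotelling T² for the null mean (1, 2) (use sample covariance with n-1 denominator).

Step 1 — sample mean vector:
  mean(X) = (6 + 7 + 5 + 1 + 1) / 5 = 20/5 = 4
  mean(Y) = (3 + 7 + 6 + 1 + 2) / 5 = 19/5 = 3.8
  x̄ = (4, 3.8),  deviation x̄ - mu_0 = (4, 3.8) - (1, 2) = (3, 1.8).

Step 2 — sample covariance matrix, S[i,j] = (1/(n-1)) · Σ_k (x_{k,i} - mean_i) · (x_{k,j} - mean_j), divisor n-1 = 4:
  S[X,X] = ((2)·(2) + (3)·(3) + (1)·(1) + (-3)·(-3) + (-3)·(-3)) / 4 = 32/4 = 8
  S[X,Y] = ((2)·(-0.8) + (3)·(3.2) + (1)·(2.2) + (-3)·(-2.8) + (-3)·(-1.8)) / 4 = 24/4 = 6
  S[Y,Y] = ((-0.8)·(-0.8) + (3.2)·(3.2) + (2.2)·(2.2) + (-2.8)·(-2.8) + (-1.8)·(-1.8)) / 4 = 26.8/4 = 6.7
  S = [[8, 6],
 [6, 6.7]].

Step 3 — invert S. det(S) = 8·6.7 - (6)² = 17.6.
  S^{-1} = (1/det) · [[d, -b], [-b, a]] = [[0.3807, -0.3409],
 [-0.3409, 0.4545]].

Step 4 — quadratic form (x̄ - mu_0)^T · S^{-1} · (x̄ - mu_0):
  S^{-1} · (x̄ - mu_0) = (0.5284, -0.2045),
  (x̄ - mu_0)^T · [...] = (3)·(0.5284) + (1.8)·(-0.2045) = 1.217.

Step 5 — scale by n: T² = 5 · 1.217 = 6.0852.

T² ≈ 6.0852


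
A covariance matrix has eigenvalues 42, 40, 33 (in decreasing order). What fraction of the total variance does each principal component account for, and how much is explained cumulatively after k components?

Step 1 — total variance = trace(Sigma) = Σ λ_i = 42 + 40 + 33 = 115.

Step 2 — fraction explained by component i = λ_i / Σ λ:
  PC1: 42/115 = 0.3652
  PC2: 40/115 = 0.3478
  PC3: 33/115 = 0.287

Step 3 — cumulative fraction after k components = (λ_1 + ... + λ_k) / Σ λ:
  k = 1: 42/115 = 0.3652
  k = 2: (42 + 40)/115 = 82/115 = 0.713
  k = 3: (42 + 40 + 33)/115 = 115/115 = 1

Summary (fraction, with percent):

explained: PC1 0.3652 (36.52%), PC2 0.3478 (34.78%), PC3 0.287 (28.7%);  cumulative: 0.3652, 0.713, 1


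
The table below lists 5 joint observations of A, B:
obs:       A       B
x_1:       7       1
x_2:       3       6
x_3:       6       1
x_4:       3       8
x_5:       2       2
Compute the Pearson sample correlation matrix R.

Step 1 — column means:
  mean(A) = (7 + 3 + 6 + 3 + 2) / 5 = 21/5 = 4.2
  mean(B) = (1 + 6 + 1 + 8 + 2) / 5 = 18/5 = 3.6

Step 2 — sample variances and covariances s[i,j] = (1/(n-1)) · Σ_k (x_{k,i} - mean_i) · (x_{k,j} - mean_j), with n-1 = 4:
  s[A,A] = ((2.8)·(2.8) + (-1.2)·(-1.2) + (1.8)·(1.8) + (-1.2)·(-1.2) + (-2.2)·(-2.2)) / 4 = 18.8/4 = 4.7
  s[A,B] = ((2.8)·(-2.6) + (-1.2)·(2.4) + (1.8)·(-2.6) + (-1.2)·(4.4) + (-2.2)·(-1.6)) / 4 = -16.6/4 = -4.15
  s[B,B] = ((-2.6)·(-2.6) + (2.4)·(2.4) + (-2.6)·(-2.6) + (4.4)·(4.4) + (-1.6)·(-1.6)) / 4 = 41.2/4 = 10.3
  Sample standard deviations s_i = √(s[i,i]):
  s(A) = √(4.7) = 2.1679
  s(B) = √(10.3) = 3.2094

Step 3 — r_{ij} = s_{ij} / (s_i · s_j):
  r[A,A] = 1 (diagonal).
  r[A,B] = -4.15 / (2.1679 · 3.2094) = -4.15 / 6.9577 = -0.5965
  r[B,B] = 1 (diagonal).

R is symmetric with unit diagonal. Assembling:

R = [[1, -0.5965],
 [-0.5965, 1]]


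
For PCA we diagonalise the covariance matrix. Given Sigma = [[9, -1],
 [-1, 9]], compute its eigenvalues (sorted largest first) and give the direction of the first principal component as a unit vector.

Step 1 — characteristic polynomial of 2×2 Sigma:
  det(Sigma - λI) = λ² - trace · λ + det = 0.
  trace = 9 + 9 = 18, det = 9·9 - (-1)² = 80.
Step 2 — discriminant:
  Δ = trace² - 4·det = 324 - 320 = 4.
Step 3 — eigenvalues:
  λ = (trace ± √Δ)/2 = (18 ± 2)/2,
  λ_1 = 10,  λ_2 = 8.

Step 4 — unit eigenvector for λ_1: solve (Sigma - λ_1 I)v = 0. First row:
  (9 - 10)·v_x + (-1)·v_y = 0, i.e. (-1)·v_x + (-1)·v_y = 0,
  so v ∝ (b, λ_1 - a) = (-1, 1); multiply by -1 so the first entry is positive: u = (1, -1).
  ||u|| = √((1)² + (-1)²) = √(2) ≈ 1.4142,
  v_1 = u/||u|| ≈ (0.7071, -0.7071) (||v_1|| = 1).

λ_1 = 10,  λ_2 = 8;  v_1 ≈ (0.7071, -0.7071)


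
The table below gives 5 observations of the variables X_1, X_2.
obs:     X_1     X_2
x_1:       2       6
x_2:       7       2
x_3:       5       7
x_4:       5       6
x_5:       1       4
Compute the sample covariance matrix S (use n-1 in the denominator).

Step 1 — column means:
  mean(X_1) = (2 + 7 + 5 + 5 + 1) / 5 = 20/5 = 4
  mean(X_2) = (6 + 2 + 7 + 6 + 4) / 5 = 25/5 = 5

Step 2 — sample covariance S[i,j] = (1/(n-1)) · Σ_k (x_{k,i} - mean_i) · (x_{k,j} - mean_j), with n-1 = 4.
  S[X_1,X_1] = ((-2)·(-2) + (3)·(3) + (1)·(1) + (1)·(1) + (-3)·(-3)) / 4 = 24/4 = 6
  S[X_1,X_2] = ((-2)·(1) + (3)·(-3) + (1)·(2) + (1)·(1) + (-3)·(-1)) / 4 = -5/4 = -1.25
  S[X_2,X_2] = ((1)·(1) + (-3)·(-3) + (2)·(2) + (1)·(1) + (-1)·(-1)) / 4 = 16/4 = 4

S is symmetric (S[j,i] = S[i,j]). Assembling:

S = [[6, -1.25],
 [-1.25, 4]]


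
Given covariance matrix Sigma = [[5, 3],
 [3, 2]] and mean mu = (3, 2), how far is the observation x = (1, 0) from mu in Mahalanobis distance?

Step 1 — centre the observation: (x - mu) = (-2, -2).

Step 2 — invert Sigma. det(Sigma) = 5·2 - (3)² = 1.
  Sigma^{-1} = (1/det) · [[d, -b], [-b, a]] = [[2, -3],
 [-3, 5]].

Step 3 — form the quadratic (x - mu)^T · Sigma^{-1} · (x - mu):
  Sigma^{-1} · (x - mu) = (2, -4).
  (x - mu)^T · [Sigma^{-1} · (x - mu)] = (-2)·(2) + (-2)·(-4) = 4.

Step 4 — take square root: d = √(4) ≈ 2.

d(x, mu) = √(4) ≈ 2


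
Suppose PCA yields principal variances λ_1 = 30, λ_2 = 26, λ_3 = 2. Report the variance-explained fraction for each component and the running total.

Step 1 — total variance = trace(Sigma) = Σ λ_i = 30 + 26 + 2 = 58.

Step 2 — fraction explained by component i = λ_i / Σ λ:
  PC1: 30/58 = 0.5172
  PC2: 26/58 = 0.4483
  PC3: 2/58 = 0.0345

Step 3 — cumulative fraction after k components = (λ_1 + ... + λ_k) / Σ λ:
  k = 1: 30/58 = 0.5172
  k = 2: (30 + 26)/58 = 56/58 = 0.9655
  k = 3: (30 + 26 + 2)/58 = 58/58 = 1

Summary (fraction, with percent):

explained: PC1 0.5172 (51.72%), PC2 0.4483 (44.83%), PC3 0.0345 (3.45%);  cumulative: 0.5172, 0.9655, 1


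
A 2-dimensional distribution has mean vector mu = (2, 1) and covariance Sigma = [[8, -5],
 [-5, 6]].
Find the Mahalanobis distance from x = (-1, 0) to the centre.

Step 1 — centre the observation: (x - mu) = (-3, -1).

Step 2 — invert Sigma. det(Sigma) = 8·6 - (-5)² = 23.
  Sigma^{-1} = (1/det) · [[d, -b], [-b, a]] = [[0.2609, 0.2174],
 [0.2174, 0.3478]].

Step 3 — form the quadratic (x - mu)^T · Sigma^{-1} · (x - mu):
  Sigma^{-1} · (x - mu) = (-1, -1).
  (x - mu)^T · [Sigma^{-1} · (x - mu)] = (-3)·(-1) + (-1)·(-1) = 4.

Step 4 — take square root: d = √(4) ≈ 2.

d(x, mu) = √(4) ≈ 2


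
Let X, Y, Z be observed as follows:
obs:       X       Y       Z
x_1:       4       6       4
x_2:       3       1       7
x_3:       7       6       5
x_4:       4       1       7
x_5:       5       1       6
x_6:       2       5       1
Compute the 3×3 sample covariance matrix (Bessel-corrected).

Step 1 — column means:
  mean(X) = (4 + 3 + 7 + 4 + 5 + 2) / 6 = 25/6 = 4.1667
  mean(Y) = (6 + 1 + 6 + 1 + 1 + 5) / 6 = 20/6 = 3.3333
  mean(Z) = (4 + 7 + 5 + 7 + 6 + 1) / 6 = 30/6 = 5

Step 2 — sample covariance S[i,j] = (1/(n-1)) · Σ_k (x_{k,i} - mean_i) · (x_{k,j} - mean_j), with n-1 = 5.
  S[X,X] = ((-0.1667)·(-0.1667) + (-1.1667)·(-1.1667) + (2.8333)·(2.8333) + (-0.1667)·(-0.1667) + (0.8333)·(0.8333) + (-2.1667)·(-2.1667)) / 5 = 14.8333/5 = 2.9667
  S[X,Y] = ((-0.1667)·(2.6667) + (-1.1667)·(-2.3333) + (2.8333)·(2.6667) + (-0.1667)·(-2.3333) + (0.8333)·(-2.3333) + (-2.1667)·(1.6667)) / 5 = 4.6667/5 = 0.9333
  S[X,Z] = ((-0.1667)·(-1) + (-1.1667)·(2) + (2.8333)·(0) + (-0.1667)·(2) + (0.8333)·(1) + (-2.1667)·(-4)) / 5 = 7/5 = 1.4
  S[Y,Y] = ((2.6667)·(2.6667) + (-2.3333)·(-2.3333) + (2.6667)·(2.6667) + (-2.3333)·(-2.3333) + (-2.3333)·(-2.3333) + (1.6667)·(1.6667)) / 5 = 33.3333/5 = 6.6667
  S[Y,Z] = ((2.6667)·(-1) + (-2.3333)·(2) + (2.6667)·(0) + (-2.3333)·(2) + (-2.3333)·(1) + (1.6667)·(-4)) / 5 = -21/5 = -4.2
  S[Z,Z] = ((-1)·(-1) + (2)·(2) + (0)·(0) + (2)·(2) + (1)·(1) + (-4)·(-4)) / 5 = 26/5 = 5.2

S is symmetric (S[j,i] = S[i,j]). Assembling:

S = [[2.9667, 0.9333, 1.4],
 [0.9333, 6.6667, -4.2],
 [1.4, -4.2, 5.2]]


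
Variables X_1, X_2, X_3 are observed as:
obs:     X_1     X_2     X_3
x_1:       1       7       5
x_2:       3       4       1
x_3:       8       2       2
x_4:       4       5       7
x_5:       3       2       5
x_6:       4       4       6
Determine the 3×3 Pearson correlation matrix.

Step 1 — column means:
  mean(X_1) = (1 + 3 + 8 + 4 + 3 + 4) / 6 = 23/6 = 3.8333
  mean(X_2) = (7 + 4 + 2 + 5 + 2 + 4) / 6 = 24/6 = 4
  mean(X_3) = (5 + 1 + 2 + 7 + 5 + 6) / 6 = 26/6 = 4.3333

Step 2 — sample variances and covariances s[i,j] = (1/(n-1)) · Σ_k (x_{k,i} - mean_i) · (x_{k,j} - mean_j), with n-1 = 5:
  s[X_1,X_1] = ((-2.8333)·(-2.8333) + (-0.8333)·(-0.8333) + (4.1667)·(4.1667) + (0.1667)·(0.1667) + (-0.8333)·(-0.8333) + (0.1667)·(0.1667)) / 5 = 26.8333/5 = 5.3667
  s[X_1,X_2] = ((-2.8333)·(3) + (-0.8333)·(0) + (4.1667)·(-2) + (0.1667)·(1) + (-0.8333)·(-2) + (0.1667)·(0)) / 5 = -15/5 = -3
  s[X_1,X_3] = ((-2.8333)·(0.6667) + (-0.8333)·(-3.3333) + (4.1667)·(-2.3333) + (0.1667)·(2.6667) + (-0.8333)·(0.6667) + (0.1667)·(1.6667)) / 5 = -8.6667/5 = -1.7333
  s[X_2,X_2] = ((3)·(3) + (0)·(0) + (-2)·(-2) + (1)·(1) + (-2)·(-2) + (0)·(0)) / 5 = 18/5 = 3.6
  s[X_2,X_3] = ((3)·(0.6667) + (0)·(-3.3333) + (-2)·(-2.3333) + (1)·(2.6667) + (-2)·(0.6667) + (0)·(1.6667)) / 5 = 8/5 = 1.6
  s[X_3,X_3] = ((0.6667)·(0.6667) + (-3.3333)·(-3.3333) + (-2.3333)·(-2.3333) + (2.6667)·(2.6667) + (0.6667)·(0.6667) + (1.6667)·(1.6667)) / 5 = 27.3333/5 = 5.4667
  Sample standard deviations s_i = √(s[i,i]):
  s(X_1) = √(5.3667) = 2.3166
  s(X_2) = √(3.6) = 1.8974
  s(X_3) = √(5.4667) = 2.3381

Step 3 — r_{ij} = s_{ij} / (s_i · s_j):
  r[X_1,X_1] = 1 (diagonal).
  r[X_1,X_2] = -3 / (2.3166 · 1.8974) = -3 / 4.3955 = -0.6825
  r[X_1,X_3] = -1.7333 / (2.3166 · 2.3381) = -1.7333 / 5.4164 = -0.32
  r[X_2,X_2] = 1 (diagonal).
  r[X_2,X_3] = 1.6 / (1.8974 · 2.3381) = 1.6 / 4.4362 = 0.3607
  r[X_3,X_3] = 1 (diagonal).

R is symmetric with unit diagonal. Assembling:

R = [[1, -0.6825, -0.32],
 [-0.6825, 1, 0.3607],
 [-0.32, 0.3607, 1]]


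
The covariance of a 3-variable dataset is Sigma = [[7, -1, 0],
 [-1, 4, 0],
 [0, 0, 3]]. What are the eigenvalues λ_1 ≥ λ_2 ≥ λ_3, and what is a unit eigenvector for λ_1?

Step 1 — characteristic polynomial p(λ) = det(λI - Sigma) = λ³ - tr·λ² + c_1·λ - det, where tr = trace, c_1 = sum of the principal 2×2 minors, det = det(Sigma):
  tr = 7 + 4 + 3 = 14,
  c_1 = (7·4 - (-1)²) + (7·3 - (0)²) + (4·3 - (0)²) = 27 + 21 + 12 = 60,
  det = 7·(4·3 - (0)²) - (-1)·((-1)·3 - (0)·(0)) + (0)·((-1)·(0) - 4·(0)) = 7·(12) - (-1)·(-3) + (0)·(0) = 81.
  So p(λ) = λ³ - 14λ² + 60λ - 81.
Step 2 — look for an integer root (rational root theorem: any rational root is an integer divisor of 81). Testing λ = 3:
  p(3) = 27 - 126 + 180 - 81 = 0  ✓
  Dividing out (λ - 3): p(λ) = (λ - 3)(λ² - 11λ + 27).
Step 3 — remaining eigenvalues from the quadratic λ² - 11λ + 27 = 0:
  Δ = 11² - 4·27 = 121 - 108 = 13,  λ = (11 ± √13)/2 = (11 ± 3.6056)/2 ≈ 7.3028 or 3.6972.
  Sorted: λ_1 = 7.3028,  λ_2 = 3.6972,  λ_3 = 3  (check: sum = 14 = tr ✓).

Step 4 — unit eigenvector for λ_1 ≈ 7.3028: v spans the null space of (Sigma - λ_1 I), whose rows are
  r_1 = (-0.3028, -1, 0),  r_2 = (-1, -3.3028, 0),  r_3 = (0, 0, -4.3028).
  v is orthogonal to every row, so take v ∝ r_1 × r_3 = ((-1)·(-4.3028) - (0)·(0), (0)·(0) - (-0.3028)·(-4.3028), (-0.3028)·(0) - (-1)·(0)) ≈ (4.3028, -1.3028, 0).
  Let u = (4.3028, -1.3028, 0).
  ||u|| = √((4.3028)² + (-1.3028)² + (0)²) = √(20.2111) ≈ 4.4957,  v_1 = u/||u|| ≈ (0.9571, -0.2898, 0) (||v_1|| = 1).

λ_1 = 7.3028,  λ_2 = 3.6972,  λ_3 = 3;  v_1 ≈ (0.9571, -0.2898, 0)
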